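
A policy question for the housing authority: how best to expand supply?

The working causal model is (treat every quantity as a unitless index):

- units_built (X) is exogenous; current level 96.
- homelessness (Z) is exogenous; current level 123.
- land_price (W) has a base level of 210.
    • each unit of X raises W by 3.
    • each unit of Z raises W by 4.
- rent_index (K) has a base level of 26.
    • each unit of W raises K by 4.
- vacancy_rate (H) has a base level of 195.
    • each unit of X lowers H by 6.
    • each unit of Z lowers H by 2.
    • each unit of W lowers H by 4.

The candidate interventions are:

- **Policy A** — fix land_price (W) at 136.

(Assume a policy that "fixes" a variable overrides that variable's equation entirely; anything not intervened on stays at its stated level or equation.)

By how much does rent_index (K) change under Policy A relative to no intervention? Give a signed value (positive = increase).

-3416

Baseline:
  X = 96
  Z = 123
  W = 210 + 3·96 + 4·123 = 990
  K = 26 + 4·990 = 3986
Policy A (W := 136):
  X = 96
  Z = 123
  W = 136
  K = 26 + 4·136 = 570
Change in K: 570 − 3986 = -3416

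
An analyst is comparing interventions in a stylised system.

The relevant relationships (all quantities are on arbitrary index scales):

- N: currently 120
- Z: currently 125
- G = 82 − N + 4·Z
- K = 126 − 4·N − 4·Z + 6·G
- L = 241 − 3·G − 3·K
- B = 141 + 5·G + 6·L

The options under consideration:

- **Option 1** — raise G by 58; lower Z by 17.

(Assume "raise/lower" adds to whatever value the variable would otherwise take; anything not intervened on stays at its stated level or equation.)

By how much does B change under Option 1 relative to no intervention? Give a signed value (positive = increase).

-14

Baseline:
  N = 120
  Z = 125
  G = 82 − 120 + 4·125 = 462
  K = 126 − 4·120 − 4·125 + 6·462 = 1918
  L = 241 − 3·462 − 3·1918 = -6899
  B = 141 + 5·462 + 6·(-6899) = -38943
Option 1 (G + 58, Z − 17):
  N = 120
  Z = 125 − 17 = 108
  G = 82 − 120 + 4·108 (+58 from intervention) = 452
  K = 126 − 4·120 − 4·108 + 6·452 = 1926
  L = 241 − 3·452 − 3·1926 = -6893
  B = 141 + 5·452 + 6·(-6893) = -38957
Change in B: -38957 − (-38943) = -14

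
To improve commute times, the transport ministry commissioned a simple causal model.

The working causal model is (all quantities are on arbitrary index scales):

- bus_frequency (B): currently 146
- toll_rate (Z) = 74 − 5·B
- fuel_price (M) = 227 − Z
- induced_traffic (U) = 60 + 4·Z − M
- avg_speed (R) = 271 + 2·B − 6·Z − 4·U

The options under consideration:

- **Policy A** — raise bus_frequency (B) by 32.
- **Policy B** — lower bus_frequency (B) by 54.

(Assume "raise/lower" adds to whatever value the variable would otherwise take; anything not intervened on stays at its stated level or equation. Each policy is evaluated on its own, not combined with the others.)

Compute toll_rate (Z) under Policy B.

Policy B (B − 54):
  B = 146 − 54 = 92
  Z = 74 − 5·92 = -386

-386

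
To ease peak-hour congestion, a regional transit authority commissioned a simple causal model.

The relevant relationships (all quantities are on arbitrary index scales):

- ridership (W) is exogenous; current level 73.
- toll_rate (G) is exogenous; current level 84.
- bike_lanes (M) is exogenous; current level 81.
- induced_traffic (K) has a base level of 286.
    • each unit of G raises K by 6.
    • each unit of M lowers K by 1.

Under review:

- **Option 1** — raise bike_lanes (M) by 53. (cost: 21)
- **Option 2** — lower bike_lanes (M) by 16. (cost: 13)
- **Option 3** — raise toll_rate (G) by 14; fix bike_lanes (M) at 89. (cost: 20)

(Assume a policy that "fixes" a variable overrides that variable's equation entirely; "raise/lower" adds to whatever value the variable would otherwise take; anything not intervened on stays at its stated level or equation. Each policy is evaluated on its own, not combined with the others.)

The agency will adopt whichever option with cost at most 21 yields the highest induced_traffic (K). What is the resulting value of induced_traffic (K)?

785

Option 1 (M + 53):
  G = 84
  M = 81 + 53 = 134
  K = 286 + 6·84 − 134 = 656
Option 2 (M − 16):
  G = 84
  M = 81 − 16 = 65
  K = 286 + 6·84 − 65 = 725
Option 3 (G + 14, M := 89):
  G = 84 + 14 = 98
  M = 89
  K = 286 + 6·98 − 89 = 785
Comparing — Option 1: K=656, Option 2: K=725, Option 3: K=785. Highest is 785 (Option 3).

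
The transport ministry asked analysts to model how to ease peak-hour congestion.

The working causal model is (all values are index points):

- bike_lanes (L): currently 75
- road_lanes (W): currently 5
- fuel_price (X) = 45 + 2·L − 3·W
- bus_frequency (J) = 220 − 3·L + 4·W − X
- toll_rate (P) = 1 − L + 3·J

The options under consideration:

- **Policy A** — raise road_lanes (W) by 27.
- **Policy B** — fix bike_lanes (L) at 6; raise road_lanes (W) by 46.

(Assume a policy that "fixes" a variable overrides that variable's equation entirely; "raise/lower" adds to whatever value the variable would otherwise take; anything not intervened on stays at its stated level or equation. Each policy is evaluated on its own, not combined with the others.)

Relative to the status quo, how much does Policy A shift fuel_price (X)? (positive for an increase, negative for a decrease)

-81

Baseline:
  L = 75
  W = 5
  X = 45 + 2·75 − 3·5 = 180
Policy A (W + 27):
  L = 75
  W = 5 + 27 = 32
  X = 45 + 2·75 − 3·32 = 99
Change in X: 99 − 180 = -81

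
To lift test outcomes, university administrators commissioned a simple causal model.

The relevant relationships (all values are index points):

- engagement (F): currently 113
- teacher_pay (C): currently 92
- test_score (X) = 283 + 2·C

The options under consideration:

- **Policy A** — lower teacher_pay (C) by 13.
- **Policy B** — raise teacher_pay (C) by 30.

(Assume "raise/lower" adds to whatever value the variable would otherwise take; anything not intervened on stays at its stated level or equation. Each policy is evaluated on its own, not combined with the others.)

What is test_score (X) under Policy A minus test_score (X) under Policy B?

Policy A (C − 13):
  C = 92 − 13 = 79
  X = 283 + 2·79 = 441
Policy B (C + 30):
  C = 92 + 30 = 122
  X = 283 + 2·122 = 527
X: 441 − 527 = -86

-86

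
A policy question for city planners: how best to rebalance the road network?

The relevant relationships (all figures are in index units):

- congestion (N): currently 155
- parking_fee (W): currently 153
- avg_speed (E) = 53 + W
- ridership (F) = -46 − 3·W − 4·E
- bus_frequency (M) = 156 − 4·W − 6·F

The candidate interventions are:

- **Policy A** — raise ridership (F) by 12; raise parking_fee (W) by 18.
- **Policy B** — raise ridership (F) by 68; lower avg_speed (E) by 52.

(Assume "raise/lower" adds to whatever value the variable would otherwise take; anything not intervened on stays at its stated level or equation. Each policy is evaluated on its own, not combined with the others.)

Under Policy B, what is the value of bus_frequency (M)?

5862

Policy B (F + 68, E − 52):
  W = 153
  E = 53 + 153 (−52 from intervention) = 154
  F = -46 − 3·153 − 4·154 (+68 from intervention) = -1053
  M = 156 − 4·153 − 6·(-1053) = 5862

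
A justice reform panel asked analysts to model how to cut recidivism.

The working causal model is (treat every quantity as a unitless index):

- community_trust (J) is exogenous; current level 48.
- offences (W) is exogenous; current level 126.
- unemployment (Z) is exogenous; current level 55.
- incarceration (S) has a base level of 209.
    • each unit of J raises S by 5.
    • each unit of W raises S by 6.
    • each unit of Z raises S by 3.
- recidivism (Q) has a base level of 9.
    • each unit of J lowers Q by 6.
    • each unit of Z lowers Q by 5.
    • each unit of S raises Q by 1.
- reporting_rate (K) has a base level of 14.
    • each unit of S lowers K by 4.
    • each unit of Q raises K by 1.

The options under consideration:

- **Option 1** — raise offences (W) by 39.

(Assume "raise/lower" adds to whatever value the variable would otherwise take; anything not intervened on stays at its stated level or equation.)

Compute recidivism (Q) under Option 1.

1050

Option 1 (W + 39):
  J = 48
  W = 126 + 39 = 165
  Z = 55
  S = 209 + 5·48 + 6·165 + 3·55 = 1604
  Q = 9 − 6·48 − 5·55 + 1604 = 1050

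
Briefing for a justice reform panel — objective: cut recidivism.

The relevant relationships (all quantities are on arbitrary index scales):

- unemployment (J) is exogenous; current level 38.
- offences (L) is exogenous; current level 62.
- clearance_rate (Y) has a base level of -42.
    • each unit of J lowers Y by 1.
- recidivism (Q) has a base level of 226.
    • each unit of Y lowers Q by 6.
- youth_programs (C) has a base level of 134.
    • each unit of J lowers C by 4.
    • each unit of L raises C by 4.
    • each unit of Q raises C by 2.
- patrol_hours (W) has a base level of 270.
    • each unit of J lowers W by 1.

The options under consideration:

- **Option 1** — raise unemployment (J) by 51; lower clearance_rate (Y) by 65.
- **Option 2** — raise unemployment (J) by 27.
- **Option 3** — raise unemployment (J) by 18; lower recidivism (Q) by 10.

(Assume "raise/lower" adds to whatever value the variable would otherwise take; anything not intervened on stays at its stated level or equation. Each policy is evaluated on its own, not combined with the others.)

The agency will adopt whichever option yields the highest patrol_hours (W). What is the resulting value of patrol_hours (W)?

214

Option 1 (J + 51, Y − 65):
  J = 38 + 51 = 89
  W = 270 − 89 = 181
Option 2 (J + 27):
  J = 38 + 27 = 65
  W = 270 − 65 = 205
Option 3 (J + 18, Q − 10):
  J = 38 + 18 = 56
  W = 270 − 56 = 214
Comparing — Option 1: W=181, Option 2: W=205, Option 3: W=214. Highest is 214 (Option 3).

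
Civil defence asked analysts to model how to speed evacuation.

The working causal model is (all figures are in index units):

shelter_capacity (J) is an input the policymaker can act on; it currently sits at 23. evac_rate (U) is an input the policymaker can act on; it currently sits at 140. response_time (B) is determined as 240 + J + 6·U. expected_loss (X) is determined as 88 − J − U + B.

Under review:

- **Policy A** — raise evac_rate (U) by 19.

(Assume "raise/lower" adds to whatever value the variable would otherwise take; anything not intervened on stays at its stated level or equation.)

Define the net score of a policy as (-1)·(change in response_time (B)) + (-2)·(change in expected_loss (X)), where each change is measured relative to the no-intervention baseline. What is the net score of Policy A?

-304

Baseline:
  J = 23
  U = 140
  B = 240 + 23 + 6·140 = 1103
  X = 88 − 23 − 140 + 1103 = 1028
Policy A (U + 19):
  J = 23
  U = 140 + 19 = 159
  B = 240 + 23 + 6·159 = 1217
  X = 88 − 23 − 159 + 1217 = 1123
ΔB = 1217 − 1103 = 114; ΔX = 1123 − 1028 = 95
Score = (-1)·114 + (-2)·95 = -304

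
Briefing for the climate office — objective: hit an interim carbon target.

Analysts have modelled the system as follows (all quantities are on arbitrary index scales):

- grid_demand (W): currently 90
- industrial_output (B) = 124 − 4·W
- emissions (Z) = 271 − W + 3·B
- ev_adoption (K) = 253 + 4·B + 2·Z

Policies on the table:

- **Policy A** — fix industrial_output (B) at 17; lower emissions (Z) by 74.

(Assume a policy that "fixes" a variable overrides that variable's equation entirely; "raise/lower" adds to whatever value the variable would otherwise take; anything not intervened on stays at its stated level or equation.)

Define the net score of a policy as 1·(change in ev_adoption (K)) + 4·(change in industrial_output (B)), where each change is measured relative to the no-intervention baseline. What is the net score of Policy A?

Baseline:
  W = 90
  B = 124 − 4·90 = -236
  Z = 271 − 90 + 3·(-236) = -527
  K = 253 + 4·(-236) + 2·(-527) = -1745
Policy A (B := 17, Z − 74):
  W = 90
  B = 17
  Z = 271 − 90 + 3·17 (−74 from intervention) = 158
  K = 253 + 4·17 + 2·158 = 637
ΔK = 637 − (-1745) = 2382; ΔB = 17 − (-236) = 253
Score = 1·2382 + 4·253 = 3394

3394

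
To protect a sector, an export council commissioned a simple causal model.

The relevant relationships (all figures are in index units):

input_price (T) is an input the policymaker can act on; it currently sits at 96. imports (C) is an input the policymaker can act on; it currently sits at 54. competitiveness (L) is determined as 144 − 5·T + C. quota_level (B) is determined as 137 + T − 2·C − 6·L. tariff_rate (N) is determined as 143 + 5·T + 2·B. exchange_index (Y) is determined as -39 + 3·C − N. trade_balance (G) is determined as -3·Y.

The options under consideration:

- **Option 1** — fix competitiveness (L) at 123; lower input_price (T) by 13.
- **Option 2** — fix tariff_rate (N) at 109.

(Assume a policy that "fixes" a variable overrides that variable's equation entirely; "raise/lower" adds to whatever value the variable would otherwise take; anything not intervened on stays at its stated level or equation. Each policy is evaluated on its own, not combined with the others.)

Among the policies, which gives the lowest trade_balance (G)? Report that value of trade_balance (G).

Option 1 (L := 123, T − 13):
  T = 96 − 13 = 83
  C = 54
  L = 123
  B = 137 + 83 − 2·54 − 6·123 = -626
  N = 143 + 5·83 + 2·(-626) = -694
  Y = -39 + 3·54 − (-694) = 817
  G = 0 − 3·817 = -2451
Option 2 (N := 109):
  T = 96
  C = 54
  L = 144 − 5·96 + 54 = -282
  B = 137 + 96 − 2·54 − 6·(-282) = 1817
  N = 109
  Y = -39 + 3·54 − 109 = 14
  G = 0 − 3·14 = -42
Comparing — Option 1: G=-2451, Option 2: G=-42. Lowest is -2451 (Option 1).

-2451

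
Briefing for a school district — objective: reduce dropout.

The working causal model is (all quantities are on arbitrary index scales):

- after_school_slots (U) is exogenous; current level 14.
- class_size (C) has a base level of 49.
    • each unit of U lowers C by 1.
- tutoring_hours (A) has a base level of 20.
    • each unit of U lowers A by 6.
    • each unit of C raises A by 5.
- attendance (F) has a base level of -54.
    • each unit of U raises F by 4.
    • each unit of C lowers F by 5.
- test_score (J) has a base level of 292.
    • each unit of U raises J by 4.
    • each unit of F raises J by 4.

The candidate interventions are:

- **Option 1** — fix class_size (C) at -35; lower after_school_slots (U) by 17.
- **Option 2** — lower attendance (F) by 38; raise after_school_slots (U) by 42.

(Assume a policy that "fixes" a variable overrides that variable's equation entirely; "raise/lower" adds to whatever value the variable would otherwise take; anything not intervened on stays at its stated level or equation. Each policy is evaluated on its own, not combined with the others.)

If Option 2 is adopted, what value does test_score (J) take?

Option 2 (F − 38, U + 42):
  U = 14 + 42 = 56
  C = 49 − 56 = -7
  F = -54 + 4·56 − 5·(-7) (−38 from intervention) = 167
  J = 292 + 4·56 + 4·167 = 1184

1184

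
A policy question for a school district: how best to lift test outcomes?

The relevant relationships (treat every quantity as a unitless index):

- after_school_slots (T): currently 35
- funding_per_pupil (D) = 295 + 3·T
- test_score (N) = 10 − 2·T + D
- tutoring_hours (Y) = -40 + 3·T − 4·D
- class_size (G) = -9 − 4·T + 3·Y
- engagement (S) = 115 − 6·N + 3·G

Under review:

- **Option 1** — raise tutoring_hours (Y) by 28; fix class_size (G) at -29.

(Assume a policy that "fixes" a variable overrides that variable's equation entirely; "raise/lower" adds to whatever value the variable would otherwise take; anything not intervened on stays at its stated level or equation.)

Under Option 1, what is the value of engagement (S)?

Option 1 (Y + 28, G := -29):
  T = 35
  D = 295 + 3·35 = 400
  N = 10 − 2·35 + 400 = 340
  Y = -40 + 3·35 − 4·400 (+28 from intervention) = -1507
  G = -29
  S = 115 − 6·340 + 3·(-29) = -2012

-2012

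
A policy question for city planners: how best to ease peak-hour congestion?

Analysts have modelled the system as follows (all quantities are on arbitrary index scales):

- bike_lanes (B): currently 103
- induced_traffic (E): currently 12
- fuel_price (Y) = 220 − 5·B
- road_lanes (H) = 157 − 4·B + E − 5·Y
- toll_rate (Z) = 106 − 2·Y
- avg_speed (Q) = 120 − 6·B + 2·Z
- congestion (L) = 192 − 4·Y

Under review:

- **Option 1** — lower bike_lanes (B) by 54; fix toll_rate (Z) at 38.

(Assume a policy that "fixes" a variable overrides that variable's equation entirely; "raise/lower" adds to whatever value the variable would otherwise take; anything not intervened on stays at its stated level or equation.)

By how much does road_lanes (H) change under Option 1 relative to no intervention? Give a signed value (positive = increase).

Baseline:
  B = 103
  E = 12
  Y = 220 − 5·103 = -295
  H = 157 − 4·103 + 12 − 5·(-295) = 1232
Option 1 (B − 54, Z := 38):
  B = 103 − 54 = 49
  E = 12
  Y = 220 − 5·49 = -25
  H = 157 − 4·49 + 12 − 5·(-25) = 98
Change in H: 98 − 1232 = -1134

-1134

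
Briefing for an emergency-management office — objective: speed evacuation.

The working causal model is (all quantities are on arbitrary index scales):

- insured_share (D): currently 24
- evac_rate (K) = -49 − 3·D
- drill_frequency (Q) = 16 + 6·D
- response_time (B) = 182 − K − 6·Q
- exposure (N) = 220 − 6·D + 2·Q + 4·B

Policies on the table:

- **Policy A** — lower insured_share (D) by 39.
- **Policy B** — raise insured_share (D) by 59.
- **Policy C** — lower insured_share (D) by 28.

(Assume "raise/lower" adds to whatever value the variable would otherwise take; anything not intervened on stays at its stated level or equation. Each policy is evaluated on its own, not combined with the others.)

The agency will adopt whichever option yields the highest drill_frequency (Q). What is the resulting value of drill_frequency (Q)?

514

Policy A (D − 39):
  D = 24 − 39 = -15
  Q = 16 + 6·(-15) = -74
Policy B (D + 59):
  D = 24 + 59 = 83
  Q = 16 + 6·83 = 514
Policy C (D − 28):
  D = 24 − 28 = -4
  Q = 16 + 6·(-4) = -8
Comparing — Policy A: Q=-74, Policy B: Q=514, Policy C: Q=-8. Highest is 514 (Policy B).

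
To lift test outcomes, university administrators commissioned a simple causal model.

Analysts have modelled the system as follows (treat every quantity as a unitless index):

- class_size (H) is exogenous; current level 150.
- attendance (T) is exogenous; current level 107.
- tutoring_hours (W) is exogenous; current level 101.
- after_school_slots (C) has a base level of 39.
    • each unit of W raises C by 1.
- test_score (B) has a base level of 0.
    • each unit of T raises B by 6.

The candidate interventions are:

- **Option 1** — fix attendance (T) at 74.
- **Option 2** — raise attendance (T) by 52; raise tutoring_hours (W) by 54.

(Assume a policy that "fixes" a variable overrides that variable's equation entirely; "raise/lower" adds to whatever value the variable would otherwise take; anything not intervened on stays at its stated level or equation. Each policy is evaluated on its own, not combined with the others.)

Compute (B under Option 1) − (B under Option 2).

Option 1 (T := 74):
  T = 74
  B = 0 + 6·74 = 444
Option 2 (T + 52, W + 54):
  T = 107 + 52 = 159
  B = 0 + 6·159 = 954
B: 444 − 954 = -510

-510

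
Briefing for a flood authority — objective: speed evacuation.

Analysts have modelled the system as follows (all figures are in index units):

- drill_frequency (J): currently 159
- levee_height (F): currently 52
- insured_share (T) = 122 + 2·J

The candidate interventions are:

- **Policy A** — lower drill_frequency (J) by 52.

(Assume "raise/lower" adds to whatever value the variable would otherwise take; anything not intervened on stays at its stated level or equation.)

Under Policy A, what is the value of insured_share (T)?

Policy A (J − 52):
  J = 159 − 52 = 107
  T = 122 + 2·107 = 336

336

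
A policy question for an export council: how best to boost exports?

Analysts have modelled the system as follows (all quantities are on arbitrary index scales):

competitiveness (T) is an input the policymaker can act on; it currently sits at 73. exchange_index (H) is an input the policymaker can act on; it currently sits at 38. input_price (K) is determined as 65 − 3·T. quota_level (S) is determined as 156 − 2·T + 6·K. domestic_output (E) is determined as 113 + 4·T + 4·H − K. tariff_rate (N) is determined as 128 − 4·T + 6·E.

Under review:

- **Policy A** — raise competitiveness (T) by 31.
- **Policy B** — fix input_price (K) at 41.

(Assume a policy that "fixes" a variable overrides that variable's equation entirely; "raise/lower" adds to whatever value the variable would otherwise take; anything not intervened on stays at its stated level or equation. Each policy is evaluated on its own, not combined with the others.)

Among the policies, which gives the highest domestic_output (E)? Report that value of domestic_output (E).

Policy A (T + 31):
  T = 73 + 31 = 104
  H = 38
  K = 65 − 3·104 = -247
  E = 113 + 4·104 + 4·38 − (-247) = 928
Policy B (K := 41):
  T = 73
  H = 38
  K = 41
  E = 113 + 4·73 + 4·38 − 41 = 516
Comparing — Policy A: E=928, Policy B: E=516. Highest is 928 (Policy A).

928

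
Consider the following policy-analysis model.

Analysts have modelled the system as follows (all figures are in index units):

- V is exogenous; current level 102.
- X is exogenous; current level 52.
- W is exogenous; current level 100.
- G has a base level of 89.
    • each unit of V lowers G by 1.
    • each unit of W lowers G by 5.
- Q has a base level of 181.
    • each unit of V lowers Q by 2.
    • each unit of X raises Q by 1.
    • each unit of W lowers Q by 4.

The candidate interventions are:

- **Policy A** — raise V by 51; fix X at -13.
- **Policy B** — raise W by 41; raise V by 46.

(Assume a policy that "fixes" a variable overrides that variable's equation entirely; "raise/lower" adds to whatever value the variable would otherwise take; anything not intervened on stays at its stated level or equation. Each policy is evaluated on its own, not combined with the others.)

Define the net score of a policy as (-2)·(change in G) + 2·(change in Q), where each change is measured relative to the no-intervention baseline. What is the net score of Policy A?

-232

Baseline:
  V = 102
  X = 52
  W = 100
  G = 89 − 102 − 5·100 = -513
  Q = 181 − 2·102 + 52 − 4·100 = -371
Policy A (V + 51, X := -13):
  V = 102 + 51 = 153
  X = -13
  W = 100
  G = 89 − 153 − 5·100 = -564
  Q = 181 − 2·153 + (-13) − 4·100 = -538
ΔG = -564 − (-513) = -51; ΔQ = -538 − (-371) = -167
Score = (-2)·(-51) + 2·(-167) = -232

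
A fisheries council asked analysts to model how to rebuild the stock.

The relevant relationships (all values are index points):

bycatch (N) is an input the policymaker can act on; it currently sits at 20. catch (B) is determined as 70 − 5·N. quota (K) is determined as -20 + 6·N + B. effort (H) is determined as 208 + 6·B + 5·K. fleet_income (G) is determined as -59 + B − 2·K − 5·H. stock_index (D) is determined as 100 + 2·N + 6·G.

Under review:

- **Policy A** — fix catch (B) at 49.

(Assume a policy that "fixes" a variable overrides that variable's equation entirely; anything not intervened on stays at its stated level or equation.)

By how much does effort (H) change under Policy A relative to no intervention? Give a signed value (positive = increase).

Baseline:
  N = 20
  B = 70 − 5·20 = -30
  K = -20 + 6·20 + (-30) = 70
  H = 208 + 6·(-30) + 5·70 = 378
Policy A (B := 49):
  N = 20
  B = 49
  K = -20 + 6·20 + 49 = 149
  H = 208 + 6·49 + 5·149 = 1247
Change in H: 1247 − 378 = 869

869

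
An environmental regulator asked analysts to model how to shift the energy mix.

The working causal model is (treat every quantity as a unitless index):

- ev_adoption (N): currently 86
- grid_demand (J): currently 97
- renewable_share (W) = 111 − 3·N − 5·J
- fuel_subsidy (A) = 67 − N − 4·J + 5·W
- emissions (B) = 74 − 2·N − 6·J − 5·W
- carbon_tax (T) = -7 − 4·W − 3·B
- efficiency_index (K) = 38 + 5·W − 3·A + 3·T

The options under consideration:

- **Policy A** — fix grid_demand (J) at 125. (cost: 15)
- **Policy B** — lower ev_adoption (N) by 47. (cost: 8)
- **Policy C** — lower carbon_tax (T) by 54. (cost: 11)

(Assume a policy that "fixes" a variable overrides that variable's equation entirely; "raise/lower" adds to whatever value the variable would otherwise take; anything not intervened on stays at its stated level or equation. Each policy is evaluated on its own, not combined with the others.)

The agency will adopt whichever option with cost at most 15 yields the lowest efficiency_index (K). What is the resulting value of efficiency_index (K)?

-8550

Policy A (J := 125):
  N = 86
  J = 125
  W = 111 − 3·86 − 5·125 = -772
  A = 67 − 86 − 4·125 + 5·(-772) = -4379
  B = 74 − 2·86 − 6·125 − 5·(-772) = 3012
  T = -7 − 4·(-772) − 3·3012 = -5955
  K = 38 + 5·(-772) − 3·(-4379) + 3·(-5955) = -8550
Policy B (N − 47):
  N = 86 − 47 = 39
  J = 97
  W = 111 − 3·39 − 5·97 = -491
  A = 67 − 39 − 4·97 + 5·(-491) = -2815
  B = 74 − 2·39 − 6·97 − 5·(-491) = 1869
  T = -7 − 4·(-491) − 3·1869 = -3650
  K = 38 + 5·(-491) − 3·(-2815) + 3·(-3650) = -4922
Policy C (T − 54):
  N = 86
  J = 97
  W = 111 − 3·86 − 5·97 = -632
  A = 67 − 86 − 4·97 + 5·(-632) = -3567
  B = 74 − 2·86 − 6·97 − 5·(-632) = 2480
  T = -7 − 4·(-632) − 3·2480 (−54 from intervention) = -4973
  K = 38 + 5·(-632) − 3·(-3567) + 3·(-4973) = -7340
Comparing — Policy A: K=-8550, Policy B: K=-4922, Policy C: K=-7340. Lowest is -8550 (Policy A).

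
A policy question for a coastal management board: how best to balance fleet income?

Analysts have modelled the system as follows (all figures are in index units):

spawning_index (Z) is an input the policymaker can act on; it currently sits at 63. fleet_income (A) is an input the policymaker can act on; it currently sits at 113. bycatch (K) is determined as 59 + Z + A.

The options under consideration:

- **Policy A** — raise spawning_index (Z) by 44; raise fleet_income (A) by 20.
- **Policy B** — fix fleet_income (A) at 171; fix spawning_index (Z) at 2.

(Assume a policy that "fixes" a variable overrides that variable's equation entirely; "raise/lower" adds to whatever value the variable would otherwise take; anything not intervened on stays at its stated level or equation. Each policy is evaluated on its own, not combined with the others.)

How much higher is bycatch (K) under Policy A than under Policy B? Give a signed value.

Policy A (Z + 44, A + 20):
  Z = 63 + 44 = 107
  A = 113 + 20 = 133
  K = 59 + 107 + 133 = 299
Policy B (A := 171, Z := 2):
  Z = 2
  A = 171
  K = 59 + 2 + 171 = 232
K: 299 − 232 = 67

67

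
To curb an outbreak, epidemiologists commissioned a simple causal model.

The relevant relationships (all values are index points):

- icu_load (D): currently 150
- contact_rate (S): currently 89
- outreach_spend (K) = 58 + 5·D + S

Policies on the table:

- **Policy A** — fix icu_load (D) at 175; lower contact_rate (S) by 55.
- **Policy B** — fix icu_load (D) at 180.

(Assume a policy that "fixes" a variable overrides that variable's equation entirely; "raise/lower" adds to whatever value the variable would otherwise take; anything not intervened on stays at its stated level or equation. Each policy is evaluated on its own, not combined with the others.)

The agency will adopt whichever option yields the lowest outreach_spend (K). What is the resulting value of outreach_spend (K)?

967

Policy A (D := 175, S − 55):
  D = 175
  S = 89 − 55 = 34
  K = 58 + 5·175 + 34 = 967
Policy B (D := 180):
  D = 180
  S = 89
  K = 58 + 5·180 + 89 = 1047
Comparing — Policy A: K=967, Policy B: K=1047. Lowest is 967 (Policy A).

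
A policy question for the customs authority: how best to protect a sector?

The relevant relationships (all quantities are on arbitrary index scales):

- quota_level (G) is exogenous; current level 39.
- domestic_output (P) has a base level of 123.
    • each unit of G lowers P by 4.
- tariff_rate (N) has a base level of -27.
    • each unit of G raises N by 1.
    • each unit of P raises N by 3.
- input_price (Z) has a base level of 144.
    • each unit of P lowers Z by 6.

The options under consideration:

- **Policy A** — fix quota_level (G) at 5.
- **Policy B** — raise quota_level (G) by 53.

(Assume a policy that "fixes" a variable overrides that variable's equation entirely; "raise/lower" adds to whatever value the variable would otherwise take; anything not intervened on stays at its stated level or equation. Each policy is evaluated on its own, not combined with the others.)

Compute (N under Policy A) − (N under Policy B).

957

Policy A (G := 5):
  G = 5
  P = 123 − 4·5 = 103
  N = -27 + 5 + 3·103 = 287
Policy B (G + 53):
  G = 39 + 53 = 92
  P = 123 − 4·92 = -245
  N = -27 + 92 + 3·(-245) = -670
N: 287 − (-670) = 957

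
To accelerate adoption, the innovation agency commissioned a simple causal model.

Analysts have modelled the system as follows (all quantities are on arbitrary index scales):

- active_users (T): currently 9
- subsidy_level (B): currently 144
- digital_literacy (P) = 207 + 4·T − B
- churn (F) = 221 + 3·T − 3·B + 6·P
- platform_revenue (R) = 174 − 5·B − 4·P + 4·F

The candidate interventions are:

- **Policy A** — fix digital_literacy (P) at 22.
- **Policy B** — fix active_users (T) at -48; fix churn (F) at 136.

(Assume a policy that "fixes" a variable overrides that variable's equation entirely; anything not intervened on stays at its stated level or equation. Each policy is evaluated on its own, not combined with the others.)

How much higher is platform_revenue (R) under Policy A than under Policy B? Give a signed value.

Policy A (P := 22):
  T = 9
  B = 144
  P = 22
  F = 221 + 3·9 − 3·144 + 6·22 = -52
  R = 174 − 5·144 − 4·22 + 4·(-52) = -842
Policy B (T := -48, F := 136):
  T = -48
  B = 144
  P = 207 + 4·(-48) − 144 = -129
  F = 136
  R = 174 − 5·144 − 4·(-129) + 4·136 = 514
R: -842 − 514 = -1356

-1356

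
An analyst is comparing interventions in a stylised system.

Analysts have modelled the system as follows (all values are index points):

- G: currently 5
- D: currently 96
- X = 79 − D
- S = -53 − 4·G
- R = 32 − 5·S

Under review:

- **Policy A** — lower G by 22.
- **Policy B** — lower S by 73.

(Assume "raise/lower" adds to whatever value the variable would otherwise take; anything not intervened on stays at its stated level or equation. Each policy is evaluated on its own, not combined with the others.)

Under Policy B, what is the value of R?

Policy B (S − 73):
  G = 5
  S = -53 − 4·5 (−73 from intervention) = -146
  R = 32 − 5·(-146) = 762

762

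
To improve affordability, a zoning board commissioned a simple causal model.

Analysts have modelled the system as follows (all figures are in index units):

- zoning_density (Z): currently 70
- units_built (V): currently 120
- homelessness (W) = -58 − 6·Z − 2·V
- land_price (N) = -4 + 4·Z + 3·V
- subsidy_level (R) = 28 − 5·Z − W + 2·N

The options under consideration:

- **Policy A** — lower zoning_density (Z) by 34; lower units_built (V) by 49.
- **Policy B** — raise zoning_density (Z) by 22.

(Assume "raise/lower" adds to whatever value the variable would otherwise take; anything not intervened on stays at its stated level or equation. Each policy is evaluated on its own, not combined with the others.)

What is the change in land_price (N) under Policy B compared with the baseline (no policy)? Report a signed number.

Baseline:
  Z = 70
  V = 120
  N = -4 + 4·70 + 3·120 = 636
Policy B (Z + 22):
  Z = 70 + 22 = 92
  V = 120
  N = -4 + 4·92 + 3·120 = 724
Change in N: 724 − 636 = 88

88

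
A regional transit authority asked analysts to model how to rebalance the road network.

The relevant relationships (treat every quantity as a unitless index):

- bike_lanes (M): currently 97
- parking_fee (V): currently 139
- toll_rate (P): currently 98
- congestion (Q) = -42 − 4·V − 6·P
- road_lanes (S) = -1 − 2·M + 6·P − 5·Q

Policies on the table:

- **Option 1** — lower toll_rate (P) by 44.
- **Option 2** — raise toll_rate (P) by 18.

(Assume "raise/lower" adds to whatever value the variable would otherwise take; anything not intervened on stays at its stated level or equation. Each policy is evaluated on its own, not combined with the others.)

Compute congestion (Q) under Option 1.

-922

Option 1 (P − 44):
  V = 139
  P = 98 − 44 = 54
  Q = -42 − 4·139 − 6·54 = -922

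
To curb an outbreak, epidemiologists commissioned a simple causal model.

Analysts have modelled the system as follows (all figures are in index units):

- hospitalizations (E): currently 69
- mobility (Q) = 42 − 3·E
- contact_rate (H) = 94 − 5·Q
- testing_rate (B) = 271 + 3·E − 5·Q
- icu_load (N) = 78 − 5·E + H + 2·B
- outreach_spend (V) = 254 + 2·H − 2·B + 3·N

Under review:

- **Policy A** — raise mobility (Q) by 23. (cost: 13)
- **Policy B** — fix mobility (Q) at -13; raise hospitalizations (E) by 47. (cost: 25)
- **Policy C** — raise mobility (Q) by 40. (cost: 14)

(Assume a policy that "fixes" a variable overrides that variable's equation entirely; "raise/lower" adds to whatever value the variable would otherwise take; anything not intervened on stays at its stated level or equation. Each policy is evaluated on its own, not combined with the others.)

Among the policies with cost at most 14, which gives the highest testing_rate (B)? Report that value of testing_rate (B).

1188

Policy A (Q + 23):
  E = 69
  Q = 42 − 3·69 (+23 from intervention) = -142
  B = 271 + 3·69 − 5·(-142) = 1188
Policy C (Q + 40):
  E = 69
  Q = 42 − 3·69 (+40 from intervention) = -125
  B = 271 + 3·69 − 5·(-125) = 1103
Comparing — Policy A: B=1188, Policy C: B=1103. Highest is 1188 (Policy A).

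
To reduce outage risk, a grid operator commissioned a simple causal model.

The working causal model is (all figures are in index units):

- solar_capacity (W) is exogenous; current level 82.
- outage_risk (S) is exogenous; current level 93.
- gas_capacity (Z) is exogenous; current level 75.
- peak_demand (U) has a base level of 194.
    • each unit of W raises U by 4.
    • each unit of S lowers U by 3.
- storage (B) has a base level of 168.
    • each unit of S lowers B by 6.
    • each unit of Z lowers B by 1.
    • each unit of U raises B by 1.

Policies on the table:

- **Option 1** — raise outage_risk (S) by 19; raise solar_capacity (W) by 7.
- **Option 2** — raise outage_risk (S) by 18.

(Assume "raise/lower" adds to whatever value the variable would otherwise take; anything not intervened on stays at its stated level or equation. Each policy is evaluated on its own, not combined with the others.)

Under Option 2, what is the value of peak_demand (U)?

189

Option 2 (S + 18):
  W = 82
  S = 93 + 18 = 111
  U = 194 + 4·82 − 3·111 = 189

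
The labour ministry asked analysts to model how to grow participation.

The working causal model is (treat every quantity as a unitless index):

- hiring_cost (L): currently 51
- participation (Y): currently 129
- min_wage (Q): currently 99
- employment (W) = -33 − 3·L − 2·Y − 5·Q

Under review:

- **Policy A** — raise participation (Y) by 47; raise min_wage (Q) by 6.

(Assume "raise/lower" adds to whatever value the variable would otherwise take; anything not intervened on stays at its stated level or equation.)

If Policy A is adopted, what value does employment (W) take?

-1063

Policy A (Y + 47, Q + 6):
  L = 51
  Y = 129 + 47 = 176
  Q = 99 + 6 = 105
  W = -33 − 3·51 − 2·176 − 5·105 = -1063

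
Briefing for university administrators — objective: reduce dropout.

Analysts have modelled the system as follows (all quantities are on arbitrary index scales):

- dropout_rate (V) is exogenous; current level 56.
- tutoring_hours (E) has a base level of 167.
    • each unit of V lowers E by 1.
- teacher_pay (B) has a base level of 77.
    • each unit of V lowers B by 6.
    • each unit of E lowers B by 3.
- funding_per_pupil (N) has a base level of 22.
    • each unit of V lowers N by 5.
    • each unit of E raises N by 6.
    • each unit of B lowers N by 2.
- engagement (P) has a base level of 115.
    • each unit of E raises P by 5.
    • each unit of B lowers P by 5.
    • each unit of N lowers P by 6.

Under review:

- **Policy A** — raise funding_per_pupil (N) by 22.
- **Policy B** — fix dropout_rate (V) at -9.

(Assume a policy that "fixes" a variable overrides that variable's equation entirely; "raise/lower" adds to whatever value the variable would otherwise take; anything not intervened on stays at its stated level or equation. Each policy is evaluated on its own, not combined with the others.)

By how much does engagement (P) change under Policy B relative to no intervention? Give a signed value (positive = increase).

-2600

Baseline:
  V = 56
  E = 167 − 56 = 111
  B = 77 − 6·56 − 3·111 = -592
  N = 22 − 5·56 + 6·111 − 2·(-592) = 1592
  P = 115 + 5·111 − 5·(-592) − 6·1592 = -5922
Policy B (V := -9):
  V = -9
  E = 167 − (-9) = 176
  B = 77 − 6·(-9) − 3·176 = -397
  N = 22 − 5·(-9) + 6·176 − 2·(-397) = 1917
  P = 115 + 5·176 − 5·(-397) − 6·1917 = -8522
Change in P: -8522 − (-5922) = -2600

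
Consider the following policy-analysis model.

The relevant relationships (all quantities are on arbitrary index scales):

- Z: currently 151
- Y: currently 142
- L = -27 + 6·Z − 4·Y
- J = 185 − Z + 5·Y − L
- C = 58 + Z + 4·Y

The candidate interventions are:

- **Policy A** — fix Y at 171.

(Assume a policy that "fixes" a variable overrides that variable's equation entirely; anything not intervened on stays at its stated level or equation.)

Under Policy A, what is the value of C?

893

Policy A (Y := 171):
  Z = 151
  Y = 171
  C = 58 + 151 + 4·171 = 893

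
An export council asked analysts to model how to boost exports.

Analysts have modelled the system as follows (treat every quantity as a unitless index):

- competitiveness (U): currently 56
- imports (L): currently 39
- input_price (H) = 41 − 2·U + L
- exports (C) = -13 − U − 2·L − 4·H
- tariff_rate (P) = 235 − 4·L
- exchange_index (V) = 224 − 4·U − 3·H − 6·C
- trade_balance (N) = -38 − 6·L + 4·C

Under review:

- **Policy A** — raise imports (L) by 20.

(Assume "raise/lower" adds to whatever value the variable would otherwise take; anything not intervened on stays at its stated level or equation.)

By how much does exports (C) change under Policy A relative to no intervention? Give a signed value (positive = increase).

Baseline:
  U = 56
  L = 39
  H = 41 − 2·56 + 39 = -32
  C = -13 − 56 − 2·39 − 4·(-32) = -19
Policy A (L + 20):
  U = 56
  L = 39 + 20 = 59
  H = 41 − 2·56 + 59 = -12
  C = -13 − 56 − 2·59 − 4·(-12) = -139
Change in C: -139 − (-19) = -120

-120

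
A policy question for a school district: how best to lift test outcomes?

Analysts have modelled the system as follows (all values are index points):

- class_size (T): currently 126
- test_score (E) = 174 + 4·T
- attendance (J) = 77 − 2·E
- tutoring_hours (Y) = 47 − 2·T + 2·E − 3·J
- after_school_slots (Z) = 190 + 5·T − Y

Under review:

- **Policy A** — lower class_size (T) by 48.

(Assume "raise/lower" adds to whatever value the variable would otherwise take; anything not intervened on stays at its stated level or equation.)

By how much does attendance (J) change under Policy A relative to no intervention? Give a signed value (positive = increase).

Baseline:
  T = 126
  E = 174 + 4·126 = 678
  J = 77 − 2·678 = -1279
Policy A (T − 48):
  T = 126 − 48 = 78
  E = 174 + 4·78 = 486
  J = 77 − 2·486 = -895
Change in J: -895 − (-1279) = 384

384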